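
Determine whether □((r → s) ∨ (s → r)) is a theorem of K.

Valid in K

Tableau for the negation ¬□((r → s) ∨ (s → r)):
1. ¬□((r → s) ∨ (s → r)), w0
2. ¬((r → s) ∨ (s → r)), w1
3. ¬(r → s), w1
4. ¬(s → r), w1
5. r, w1
6. ¬s, w1
7. s, w1
8. ¬r, w1
Accessibility: w0Rw1
Branch closes: s and ¬s both at w1.
Every branch of the negation's tableau closes; the branch above is one of them.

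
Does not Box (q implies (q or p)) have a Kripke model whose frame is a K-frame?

Unsatisfiable (every branch closes)

1. not Box (q implies (q or p)), w0
2. not (q implies (q or p)), w1
3. q, w1
4. not (q or p), w1
5. not q, w1
6. not p, w1
Accessibility: w0Rw1
Branch closes: q and not q both at w1.
All branches of the tableau close; one closing branch shown above.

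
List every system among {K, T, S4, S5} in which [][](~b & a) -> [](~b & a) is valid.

T-tableau for the negation ~([][](~b & a) -> [](~b & a)):
1. ~([][](~b & a) -> [](~b & a)), 0
2. [][](~b & a), 0
3. ~[](~b & a), 0
4. [](~b & a), 0
5. ~b & a, 0
6. ~b, 0
7. a, 0
8. ~(~b & a), 1
9. [](~b & a), 1
10. ~b & a, 1
11. ~b, 1
12. a, 1
13. ~a, 1
Accessibility: 0R0, 0R1, 1R1
Branch closes: a and ~a both at 1.
Every branch closes (one shown): valid in T, hence also in S4, S5 (every theorem of T is a theorem of S4 and S5).
K-tableau for the negation ~([][](~b & a) -> [](~b & a)):
1. ~([][](~b & a) -> [](~b & a)), 0
2. [][](~b & a), 0
3. ~[](~b & a), 0
4. ~(~b & a), 1
5. [](~b & a), 1
6. ~a, 1
Accessibility: 0R1
Complete open branch: countermodel on a K-frame, so not valid in K.

T, S4, S5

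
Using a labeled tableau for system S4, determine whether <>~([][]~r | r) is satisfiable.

1. <>~([][]~r | r), w0
2. ~([][]~r | r), w1   [<>-rule on 1: fresh world w1, w0Rw1]
3. ~[][]~r, w1   [~|-rule on 2]
4. ~r, w1   [~|-rule on 2]
5. ~[]~r, w2   [~[]-rule on 3: fresh world w2, w1Rw2]
6. r, w3   [~[]-rule on 5: fresh world w3, w2Rw3]
Accessibility: w0Rw0, w0Rw1, w0Rw2, w0Rw3, w1Rw1, w1Rw2, w1Rw3, w2Rw2, w2Rw3, w3Rw3

Yes, satisfiable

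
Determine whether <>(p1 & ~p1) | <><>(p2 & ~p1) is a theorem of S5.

No, not valid

Tableau for the negation ~(<>(p1 & ~p1) | <><>(p2 & ~p1)):
1. ~(<>(p1 & ~p1) | <><>(p2 & ~p1)), u
2. ~<>(p1 & ~p1), u
3. ~<><>(p2 & ~p1), u
4. ~(p1 & ~p1), u
5. ~<>(p2 & ~p1), u
6. ~(p2 & ~p1), u
7. p1, u
Accessibility: uRu
The negation has an open branch (countermodel exists).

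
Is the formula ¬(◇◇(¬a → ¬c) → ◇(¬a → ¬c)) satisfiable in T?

1. ¬(◇◇(¬a → ¬c) → ◇(¬a → ¬c)), 0
2. ◇◇(¬a → ¬c), 0
3. ¬◇(¬a → ¬c), 0
4. ¬(¬a → ¬c), 0
5. ¬a, 0
6. c, 0
7. ◇(¬a → ¬c), 1
8. ¬(¬a → ¬c), 1
9. ¬a, 1
10. c, 1
11. ¬a → ¬c, 2
12. ¬c, 2
Accessibility: 0R0, 0R1, 1R1, 1R2, 2R2

Satisfiable (open branch found)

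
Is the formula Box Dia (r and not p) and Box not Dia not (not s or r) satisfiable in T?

Yes, satisfiable

1. Box Dia (r and not p) and Box not Dia not (not s or r), w0
2. Box Dia (r and not p), w0
3. Box not Dia not (not s or r), w0
4. Dia (r and not p), w0
5. not Dia not (not s or r), w0
6. not s or r, w0
7. r, w0
8. r and not p, w1
9. r, w1
10. not p, w1
11. Dia (r and not p), w1
12. not Dia not (not s or r), w1
13. not s or r, w1
14. r and not p, w2
15. r, w2
16. not p, w2
17. not s or r, w2
Accessibility: w0Rw0, w0Rw1, w1Rw1, w1Rw2, w2Rw2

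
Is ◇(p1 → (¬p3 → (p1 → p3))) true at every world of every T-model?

Tableau for the negation ¬◇(p1 → (¬p3 → (p1 → p3))):
1. ¬◇(p1 → (¬p3 → (p1 → p3))), w0
2. ¬(p1 → (¬p3 → (p1 → p3))), w0
3. p1, w0
4. ¬(¬p3 → (p1 → p3)), w0
5. ¬p3, w0
6. ¬(p1 → p3), w0
Accessibility: w0Rw0
The negation has an open branch (countermodel exists).

Invalid (countermodel exists)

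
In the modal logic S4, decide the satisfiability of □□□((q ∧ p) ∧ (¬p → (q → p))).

1. □□□((q ∧ p) ∧ (¬p → (q → p))), w0
2. □□((q ∧ p) ∧ (¬p → (q → p))), w0   [□-rule on 1 via w0Rw0]
3. □((q ∧ p) ∧ (¬p → (q → p))), w0   [□-rule on 2 via w0Rw0]
4. (q ∧ p) ∧ (¬p → (q → p)), w0   [□-rule on 3 via w0Rw0]
5. q ∧ p, w0   [∧-rule on 4]
6. ¬p → (q → p), w0   [∧-rule on 4]
7. q, w0   [∧-rule on 5]
8. p, w0   [∧-rule on 5]
9. q → p, w0   [→-rule on 6 (branches; this branch)]
Accessibility: w0Rw0

Yes, satisfiable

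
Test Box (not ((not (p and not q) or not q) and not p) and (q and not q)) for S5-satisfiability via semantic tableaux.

1. Box (not ((not (p and not q) or not q) and not p) and (q and not q)), u
2. not ((not (p and not q) or not q) and not p) and (q and not q), u
3. not ((not (p and not q) or not q) and not p), u
4. q and not q, u
5. q, u
6. not q, u
Accessibility: uRu
Branch closes: q and not q both at u.
(One branch shown.) All branches close.

Unsatisfiable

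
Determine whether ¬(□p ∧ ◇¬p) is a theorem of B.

Tableau for the negation □p ∧ ◇¬p:
1. □p ∧ ◇¬p, w0
2. □p, w0
3. ◇¬p, w0
4. p, w0
5. ¬p, w1
6. p, w1
Accessibility: w0Rw0, w0Rw1, w1Rw0, w1Rw1
Branch closes: p and ¬p both at w1.
All branches of the negation close; one closing branch shown above.

Valid in B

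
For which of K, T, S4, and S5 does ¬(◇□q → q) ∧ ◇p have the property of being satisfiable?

K, T, S4

S4-tableau for the formula:
1. ¬(◇□q → q) ∧ ◇p, w0
2. ¬(◇□q → q), w0
3. ◇p, w0
4. ◇□q, w0
5. ¬q, w0
6. p, w1
7. □q, w2
8. q, w2
Accessibility: w0Rw0, w0Rw1, w0Rw2, w1Rw1, w2Rw2
Complete open branch: satisfiable in S4, hence also in K, T (this S4-model is also a K-model and a T-model).
S5-tableau for the formula:
1. ¬(◇□q → q) ∧ ◇p, w0
2. ¬(◇□q → q), w0
3. ◇p, w0
4. ◇□q, w0
5. ¬q, w0
6. p, w1
7. □q, w2
8. q, w0
Accessibility: w0Rw0, w0Rw1, w0Rw2, w1Rw0, w1Rw1, w1Rw2, w2Rw0, w2Rw1, w2Rw2
Branch closes: q and ¬q both at w0.
Every branch closes (one shown): unsatisfiable in S5.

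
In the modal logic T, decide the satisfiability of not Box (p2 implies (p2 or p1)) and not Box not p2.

Unsatisfiable (every branch closes)

1. not Box (p2 implies (p2 or p1)) and not Box not p2, 0
2. not Box (p2 implies (p2 or p1)), 0
3. not Box not p2, 0
4. not (p2 implies (p2 or p1)), 1
5. p2, 1
6. not (p2 or p1), 1
7. not p2, 1
8. not p1, 1
Accessibility: 0R0, 0R1, 1R1
Branch closes: p2 and not p2 both at 1.
All branches of the tableau close; one closing branch shown above.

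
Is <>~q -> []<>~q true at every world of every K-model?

No, not valid

Tableau for the negation ~(<>~q -> []<>~q):
1. ~(<>~q -> []<>~q), 0
2. <>~q, 0   [~->-rule on 1]
3. ~[]<>~q, 0   [~->-rule on 1]
4. ~q, 1   [<>-rule on 2: fresh world 1, 0R1]
5. ~<>~q, 2   [~[]-rule on 3: fresh world 2, 0R2]
Accessibility: 0R1, 0R2
The negation has an open branch (countermodel exists).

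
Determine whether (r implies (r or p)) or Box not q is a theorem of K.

Valid in K

Tableau for the negation not ((r implies (r or p)) or Box not q):
1. not ((r implies (r or p)) or Box not q), w0
2. not (r implies (r or p)), w0
3. not Box not q, w0
4. r, w0
5. not (r or p), w0
6. not r, w0
7. not p, w0
Branch closes: r and not r both at w0.
All branches of the negation close; one closing branch shown above.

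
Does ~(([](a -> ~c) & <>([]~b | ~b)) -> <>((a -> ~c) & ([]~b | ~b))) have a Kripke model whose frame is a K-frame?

1. ~(([](a -> ~c) & <>([]~b | ~b)) -> <>((a -> ~c) & ([]~b | ~b))), u
2. [](a -> ~c) & <>([]~b | ~b), u   [~->-rule on 1]
3. ~<>((a -> ~c) & ([]~b | ~b)), u   [~->-rule on 1]
4. [](a -> ~c), u   [&-rule on 2]
5. <>([]~b | ~b), u   [&-rule on 2]
6. []~b | ~b, v   [<>-rule on 5: fresh world v, uRv]
7. ~((a -> ~c) & ([]~b | ~b)), v   [~<>-rule on 3 via uRv]
8. a -> ~c, v   [[]-rule on 4 via uRv]
9. []~b, v   [|-rule on 6 (branches; this branch)]
10. ~([]~b | ~b), v   [~&-rule on 7 (branches; this branch)]
11. ~[]~b, v   [~|-rule on 10]
12. b, v   [~|-rule on 10]
13. ~c, v   [->-rule on 8 (branches; this branch)]
14. b, w   [~[]-rule on 11: fresh world w, vRw]
15. ~b, w   [[]-rule on 9 via vRw]
Accessibility: uRv, vRw
Branch closes: b and ~b both at w.
(One branch shown.) All branches close.

Unsatisfiable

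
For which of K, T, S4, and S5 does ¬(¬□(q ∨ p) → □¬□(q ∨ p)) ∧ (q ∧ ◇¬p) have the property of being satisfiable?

S4-tableau for the formula:
1. ¬(¬□(q ∨ p) → □¬□(q ∨ p)) ∧ (q ∧ ◇¬p), 0
2. ¬(¬□(q ∨ p) → □¬□(q ∨ p)), 0
3. q ∧ ◇¬p, 0
4. ¬□(q ∨ p), 0
5. ¬□¬□(q ∨ p), 0
6. q, 0
7. ◇¬p, 0
8. ¬(q ∨ p), 1
9. ¬q, 1
10. ¬p, 1
11. □(q ∨ p), 2
12. q ∨ p, 2
13. p, 2
14. ¬p, 3
Accessibility: 0R0, 0R1, 0R2, 0R3, 1R1, 2R2, 3R3
Complete open branch: satisfiable in S4, hence also in K, T (this S4-model is also a K-model and a T-model).
S5-tableau for the formula:
1. ¬(¬□(q ∨ p) → □¬□(q ∨ p)) ∧ (q ∧ ◇¬p), 0
2. ¬(¬□(q ∨ p) → □¬□(q ∨ p)), 0
3. q ∧ ◇¬p, 0
4. ¬□(q ∨ p), 0
5. ¬□¬□(q ∨ p), 0
6. q, 0
7. ◇¬p, 0
8. ¬(q ∨ p), 1
9. ¬q, 1
10. ¬p, 1
11. □(q ∨ p), 2
12. q ∨ p, 0
13. q ∨ p, 1
14. q ∨ p, 2
15. p, 0
16. p, 1
Accessibility: 0R0, 0R1, 0R2, 1R0, 1R1, 1R2, 2R0, 2R1, 2R2
Branch closes: p and ¬p both at 1.
Every branch closes (one shown): unsatisfiable in S5.

K, T, S4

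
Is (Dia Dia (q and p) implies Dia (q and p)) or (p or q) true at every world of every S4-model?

Tableau for the negation not ((Dia Dia (q and p) implies Dia (q and p)) or (p or q)):
1. not ((Dia Dia (q and p) implies Dia (q and p)) or (p or q)), w0
2. not (Dia Dia (q and p) implies Dia (q and p)), w0   [neg-or-rule on 1]
3. not (p or q), w0   [neg-or-rule on 1]
4. Dia Dia (q and p), w0   [neg-implies-rule on 2]
5. not Dia (q and p), w0   [neg-implies-rule on 2]
6. not p, w0   [neg-or-rule on 3]
7. not q, w0   [neg-or-rule on 3]
8. not (q and p), w0   [neg-Dia-rule on 5 via w0Rw0]
9. Dia (q and p), w1   [Dia-rule on 4: fresh world w1, w0Rw1]
10. not (q and p), w1   [neg-Dia-rule on 5 via w0Rw1]
11. not p, w1   [neg-and-rule on 10 (branches; this branch)]
12. q and p, w2   [Dia-rule on 9: fresh world w2, w1Rw2]
13. q, w2   [and-rule on 12]
14. p, w2   [and-rule on 12]
15. not (q and p), w2   [neg-Dia-rule on 5 via w0Rw2]
16. not p, w2   [neg-and-rule on 15 (branches; this branch)]
Accessibility: w0Rw0, w0Rw1, w0Rw2, w1Rw1, w1Rw2, w2Rw2
Branch closes: p and not p both at w2.
Every branch of the negation's tableau closes; the branch above is one of them.

Valid in S4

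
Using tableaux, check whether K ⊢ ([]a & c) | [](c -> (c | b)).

Valid in K

Tableau for the negation ~(([]a & c) | [](c -> (c | b))):
1. ~(([]a & c) | [](c -> (c | b))), u
2. ~([]a & c), u
3. ~[](c -> (c | b)), u
4. ~c, u
5. ~(c -> (c | b)), v
6. c, v
7. ~(c | b), v
8. ~c, v
9. ~b, v
Accessibility: uRv
Branch closes: c and ~c both at v.
All branches of the negation close; one closing branch shown above.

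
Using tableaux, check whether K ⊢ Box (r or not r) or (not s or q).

Tableau for the negation not (Box (r or not r) or (not s or q)):
1. not (Box (r or not r) or (not s or q)), u
2. not Box (r or not r), u
3. not (not s or q), u
4. s, u
5. not q, u
6. not (r or not r), v
7. not r, v
8. r, v
Accessibility: uRv
Branch closes: r and not r both at v.
All branches of the negation close; one closing branch shown above.

Valid in K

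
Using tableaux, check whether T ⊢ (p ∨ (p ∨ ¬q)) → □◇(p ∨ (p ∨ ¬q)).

Tableau for the negation ¬((p ∨ (p ∨ ¬q)) → □◇(p ∨ (p ∨ ¬q))):
1. ¬((p ∨ (p ∨ ¬q)) → □◇(p ∨ (p ∨ ¬q))), u
2. p ∨ (p ∨ ¬q), u   [¬→-rule on 1]
3. ¬□◇(p ∨ (p ∨ ¬q)), u   [¬→-rule on 1]
4. p ∨ ¬q, u   [∨-rule on 2 (branches; this branch)]
5. ¬q, u   [∨-rule on 4 (branches; this branch)]
6. ¬◇(p ∨ (p ∨ ¬q)), v   [¬□-rule on 3: fresh world v, uRv]
7. ¬(p ∨ (p ∨ ¬q)), v   [¬◇-rule on 6 via vRv]
8. ¬p, v   [¬∨-rule on 7]
9. ¬(p ∨ ¬q), v   [¬∨-rule on 7]
10. q, v   [¬∨-rule on 9]
Accessibility: uRu, uRv, vRv
The negation has an open branch (countermodel exists).

Invalid (countermodel exists)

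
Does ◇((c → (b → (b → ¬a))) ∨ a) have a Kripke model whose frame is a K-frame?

1. ◇((c → (b → (b → ¬a))) ∨ a), w0
2. (c → (b → (b → ¬a))) ∨ a, w1
3. a, w1
Accessibility: w0Rw1

Satisfiable (open branch found)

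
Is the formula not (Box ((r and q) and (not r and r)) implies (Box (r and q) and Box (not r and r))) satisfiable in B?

1. not (Box ((r and q) and (not r and r)) implies (Box (r and q) and Box (not r and r))), u
2. Box ((r and q) and (not r and r)), u
3. not (Box (r and q) and Box (not r and r)), u
4. (r and q) and (not r and r), u
5. r and q, u
6. not r and r, u
7. r, u
8. q, u
9. not r, u
Accessibility: uRu
Branch closes: r and not r both at u.
Every branch closes; the branch above is one of them.

Unsatisfiable (every branch closes)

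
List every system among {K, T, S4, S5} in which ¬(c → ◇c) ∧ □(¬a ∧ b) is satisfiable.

T-tableau for the formula:
1. ¬(c → ◇c) ∧ □(¬a ∧ b), 0
2. ¬(c → ◇c), 0
3. □(¬a ∧ b), 0
4. c, 0
5. ¬◇c, 0
6. ¬a ∧ b, 0
7. ¬a, 0
8. b, 0
9. ¬c, 0
Accessibility: 0R0
Branch closes: c and ¬c both at 0.
Every branch closes (one shown): unsatisfiable in T, hence also in S4, S5 (every S4/S5-frame is a T-frame).
K-tableau for the formula:
1. ¬(c → ◇c) ∧ □(¬a ∧ b), 0
2. ¬(c → ◇c), 0
3. □(¬a ∧ b), 0
4. c, 0
5. ¬◇c, 0
Complete open branch: satisfiable in K.

K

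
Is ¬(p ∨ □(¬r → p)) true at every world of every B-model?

Tableau for the negation p ∨ □(¬r → p):
1. p ∨ □(¬r → p), 0
2. □(¬r → p), 0   [∨-rule on 1 (branches; this branch)]
3. ¬r → p, 0   [□-rule on 2 via 0R0]
4. p, 0   [→-rule on 3 (branches; this branch)]
Accessibility: 0R0
The negation has an open branch (countermodel exists).

No, not valid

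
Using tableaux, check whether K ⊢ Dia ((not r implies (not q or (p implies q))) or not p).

Tableau for the negation not Dia ((not r implies (not q or (p implies q))) or not p):
1. not Dia ((not r implies (not q or (p implies q))) or not p), w0
The negation has an open branch (countermodel exists).

Invalid (countermodel exists)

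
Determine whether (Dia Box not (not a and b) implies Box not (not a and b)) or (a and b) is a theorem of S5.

Valid in S5

Tableau for the negation not ((Dia Box not (not a and b) implies Box not (not a and b)) or (a and b)):
1. not ((Dia Box not (not a and b) implies Box not (not a and b)) or (a and b)), 0
2. not (Dia Box not (not a and b) implies Box not (not a and b)), 0
3. not (a and b), 0
4. Dia Box not (not a and b), 0
5. not Box not (not a and b), 0
6. not b, 0
7. Box not (not a and b), 1
8. not (not a and b), 0
9. not (not a and b), 1
10. not b, 1
11. not a and b, 2
12. not a, 2
13. b, 2
14. not (not a and b), 2
15. not b, 2
Accessibility: 0R0, 0R1, 0R2, 1R0, 1R1, 1R2, 2R0, 2R1, 2R2
Branch closes: b and not b both at 2.
All branches of the negation close; one closing branch shown above.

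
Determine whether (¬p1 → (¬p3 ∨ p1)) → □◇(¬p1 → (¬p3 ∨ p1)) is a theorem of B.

Tableau for the negation ¬((¬p1 → (¬p3 ∨ p1)) → □◇(¬p1 → (¬p3 ∨ p1))):
1. ¬((¬p1 → (¬p3 ∨ p1)) → □◇(¬p1 → (¬p3 ∨ p1))), 0
2. ¬p1 → (¬p3 ∨ p1), 0
3. ¬□◇(¬p1 → (¬p3 ∨ p1)), 0
4. ¬p3 ∨ p1, 0
5. ¬p3, 0
6. ¬◇(¬p1 → (¬p3 ∨ p1)), 1
7. ¬(¬p1 → (¬p3 ∨ p1)), 0
8. ¬p1, 0
9. ¬(¬p3 ∨ p1), 0
10. p3, 0
Accessibility: 0R0, 0R1, 1R0, 1R1
Branch closes: p3 and ¬p3 both at 0.
All branches of the negation close; one closing branch shown above.

Valid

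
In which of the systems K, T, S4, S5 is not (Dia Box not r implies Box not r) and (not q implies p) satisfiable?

S4-tableau for the formula:
1. not (Dia Box not r implies Box not r) and (not q implies p), u
2. not (Dia Box not r implies Box not r), u
3. not q implies p, u
4. Dia Box not r, u
5. not Box not r, u
6. p, u
7. Box not r, v
8. not r, v
9. r, w
Accessibility: uRu, uRv, uRw, vRv, wRw
Complete open branch: satisfiable in S4, hence also in K, T (this S4-model is also a K-model and a T-model).
S5-tableau for the formula:
1. not (Dia Box not r implies Box not r) and (not q implies p), u
2. not (Dia Box not r implies Box not r), u
3. not q implies p, u
4. Dia Box not r, u
5. not Box not r, u
6. p, u
7. Box not r, v
8. not r, u
9. not r, v
10. r, w
11. not r, w
Accessibility: uRu, uRv, uRw, vRu, vRv, vRw, wRu, wRv, wRw
Branch closes: r and not r both at w.
Every branch closes (one shown): unsatisfiable in S5.

K, T, S4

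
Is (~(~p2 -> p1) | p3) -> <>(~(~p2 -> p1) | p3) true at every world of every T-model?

Valid

Tableau for the negation ~((~(~p2 -> p1) | p3) -> <>(~(~p2 -> p1) | p3)):
1. ~((~(~p2 -> p1) | p3) -> <>(~(~p2 -> p1) | p3)), 0
2. ~(~p2 -> p1) | p3, 0
3. ~<>(~(~p2 -> p1) | p3), 0
4. ~(~(~p2 -> p1) | p3), 0
5. ~p2 -> p1, 0
6. ~p3, 0
7. ~(~p2 -> p1), 0
8. ~p2, 0
9. ~p1, 0
10. p1, 0
Accessibility: 0R0
Branch closes: p1 and ~p1 both at 0.
All branches of the negation close; one closing branch shown above.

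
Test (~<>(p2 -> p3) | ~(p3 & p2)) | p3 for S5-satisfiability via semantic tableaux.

1. (~<>(p2 -> p3) | ~(p3 & p2)) | p3, w0
2. p3, w0   [|-rule on 1 (branches; this branch)]
Accessibility: w0Rw0

Yes, satisfiable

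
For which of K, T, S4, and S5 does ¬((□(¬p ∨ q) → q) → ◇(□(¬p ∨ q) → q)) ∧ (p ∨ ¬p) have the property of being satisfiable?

K-tableau for the formula:
1. ¬((□(¬p ∨ q) → q) → ◇(□(¬p ∨ q) → q)) ∧ (p ∨ ¬p), 0
2. ¬((□(¬p ∨ q) → q) → ◇(□(¬p ∨ q) → q)), 0
3. p ∨ ¬p, 0
4. □(¬p ∨ q) → q, 0
5. ¬◇(□(¬p ∨ q) → q), 0
6. ¬p, 0
7. q, 0
Complete open branch: satisfiable in K.
T-tableau for the formula:
1. ¬((□(¬p ∨ q) → q) → ◇(□(¬p ∨ q) → q)) ∧ (p ∨ ¬p), 0
2. ¬((□(¬p ∨ q) → q) → ◇(□(¬p ∨ q) → q)), 0
3. p ∨ ¬p, 0
4. □(¬p ∨ q) → q, 0
5. ¬◇(□(¬p ∨ q) → q), 0
6. ¬(□(¬p ∨ q) → q), 0
7. □(¬p ∨ q), 0
8. ¬q, 0
9. ¬p ∨ q, 0
10. ¬p, 0
11. ¬□(¬p ∨ q), 0
12. ¬(¬p ∨ q), 1
13. p, 1
14. ¬q, 1
15. ¬(□(¬p ∨ q) → q), 1
16. □(¬p ∨ q), 1
17. ¬p ∨ q, 1
18. q, 1
Accessibility: 0R0, 0R1, 1R1
Branch closes: q and ¬q both at 1.
Every branch closes (one shown): unsatisfiable in T, hence also in S4, S5 (every S4/S5-frame is a T-frame).

K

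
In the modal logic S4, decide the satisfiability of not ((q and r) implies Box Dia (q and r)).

1. not ((q and r) implies Box Dia (q and r)), 0
2. q and r, 0
3. not Box Dia (q and r), 0
4. q, 0
5. r, 0
6. not Dia (q and r), 1
7. not (q and r), 1
8. not r, 1
Accessibility: 0R0, 0R1, 1R1

Yes, satisfiable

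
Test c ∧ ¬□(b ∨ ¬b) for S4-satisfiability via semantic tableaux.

No, unsatisfiable

1. c ∧ ¬□(b ∨ ¬b), u
2. c, u
3. ¬□(b ∨ ¬b), u
4. ¬(b ∨ ¬b), v
5. ¬b, v
6. b, v
Accessibility: uRu, uRv, vRv
Branch closes: b and ¬b both at v.
(One branch shown.) All branches close.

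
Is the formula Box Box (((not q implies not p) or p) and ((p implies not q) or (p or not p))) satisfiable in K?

1. Box Box (((not q implies not p) or p) and ((p implies not q) or (p or not p))), w0

Yes, satisfiable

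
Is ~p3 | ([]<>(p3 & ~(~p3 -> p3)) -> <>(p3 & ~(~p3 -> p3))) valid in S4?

Valid in S4

Tableau for the negation ~(~p3 | ([]<>(p3 & ~(~p3 -> p3)) -> <>(p3 & ~(~p3 -> p3)))):
1. ~(~p3 | ([]<>(p3 & ~(~p3 -> p3)) -> <>(p3 & ~(~p3 -> p3)))), u
2. p3, u
3. ~([]<>(p3 & ~(~p3 -> p3)) -> <>(p3 & ~(~p3 -> p3))), u
4. []<>(p3 & ~(~p3 -> p3)), u
5. ~<>(p3 & ~(~p3 -> p3)), u
6. <>(p3 & ~(~p3 -> p3)), u
7. ~(p3 & ~(~p3 -> p3)), u
8. ~p3 -> p3, u
9. p3 & ~(~p3 -> p3), v
10. p3, v
11. ~(~p3 -> p3), v
12. ~p3, v
Accessibility: uRu, uRv, vRv
Branch closes: p3 and ~p3 both at v.
All branches of the negation close; one closing branch shown above.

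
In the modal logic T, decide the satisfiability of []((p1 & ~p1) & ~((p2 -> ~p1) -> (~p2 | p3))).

1. []((p1 & ~p1) & ~((p2 -> ~p1) -> (~p2 | p3))), u
2. (p1 & ~p1) & ~((p2 -> ~p1) -> (~p2 | p3)), u   [[]-rule on 1 via uRu]
3. p1 & ~p1, u   [&-rule on 2]
4. ~((p2 -> ~p1) -> (~p2 | p3)), u   [&-rule on 2]
5. p1, u   [&-rule on 3]
6. ~p1, u   [&-rule on 3]
Accessibility: uRu
Branch closes: p1 and ~p1 both at u.
Every branch closes; the branch above is one of them.

Unsatisfiable (every branch closes)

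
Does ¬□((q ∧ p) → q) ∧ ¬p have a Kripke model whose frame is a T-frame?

Unsatisfiable

1. ¬□((q ∧ p) → q) ∧ ¬p, w0
2. ¬□((q ∧ p) → q), w0
3. ¬p, w0
4. ¬((q ∧ p) → q), w1
5. q ∧ p, w1
6. ¬q, w1
7. q, w1
8. p, w1
Accessibility: w0Rw0, w0Rw1, w1Rw1
Branch closes: q and ¬q both at w1.
All branches of the tableau close; one closing branch shown above.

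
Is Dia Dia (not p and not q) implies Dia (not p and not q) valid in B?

Invalid (countermodel exists)

Tableau for the negation not (Dia Dia (not p and not q) implies Dia (not p and not q)):
1. not (Dia Dia (not p and not q) implies Dia (not p and not q)), w0
2. Dia Dia (not p and not q), w0
3. not Dia (not p and not q), w0
4. not (not p and not q), w0
5. q, w0
6. Dia (not p and not q), w1
7. not (not p and not q), w1
8. q, w1
9. not p and not q, w2
10. not p, w2
11. not q, w2
Accessibility: w0Rw0, w0Rw1, w1Rw0, w1Rw1, w1Rw2, w2Rw1, w2Rw2
The negation has an open branch (countermodel exists).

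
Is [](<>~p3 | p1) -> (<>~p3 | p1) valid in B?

Tableau for the negation ~([](<>~p3 | p1) -> (<>~p3 | p1)):
1. ~([](<>~p3 | p1) -> (<>~p3 | p1)), w0
2. [](<>~p3 | p1), w0
3. ~(<>~p3 | p1), w0
4. ~<>~p3, w0
5. ~p1, w0
6. <>~p3 | p1, w0
7. p3, w0
8. <>~p3, w0
9. ~p3, w1
10. <>~p3 | p1, w1
11. p3, w1
Accessibility: w0Rw0, w0Rw1, w1Rw0, w1Rw1
Branch closes: p3 and ~p3 both at w1.
Every branch of the negation's tableau closes; the branch above is one of them.

Valid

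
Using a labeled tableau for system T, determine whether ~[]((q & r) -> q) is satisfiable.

Unsatisfiable (every branch closes)

1. ~[]((q & r) -> q), 0
2. ~((q & r) -> q), 1
3. q & r, 1
4. ~q, 1
5. q, 1
6. r, 1
Accessibility: 0R0, 0R1, 1R1
Branch closes: q and ~q both at 1.
Every branch closes; the branch above is one of them.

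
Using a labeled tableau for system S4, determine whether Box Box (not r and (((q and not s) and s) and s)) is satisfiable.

Unsatisfiable (every branch closes)

1. Box Box (not r and (((q and not s) and s) and s)), 0
2. Box (not r and (((q and not s) and s) and s)), 0
3. not r and (((q and not s) and s) and s), 0
4. not r, 0
5. ((q and not s) and s) and s, 0
6. (q and not s) and s, 0
7. s, 0
8. q and not s, 0
9. q, 0
10. not s, 0
Accessibility: 0R0
Branch closes: s and not s both at 0.
(One branch shown.) All branches close.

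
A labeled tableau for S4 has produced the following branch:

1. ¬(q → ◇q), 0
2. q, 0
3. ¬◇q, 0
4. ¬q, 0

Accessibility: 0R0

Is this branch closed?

Yes, closed

Both q and ¬q appear at 0.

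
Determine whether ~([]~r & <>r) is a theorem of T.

Tableau for the negation []~r & <>r:
1. []~r & <>r, w0
2. []~r, w0   [&-rule on 1]
3. <>r, w0   [&-rule on 1]
4. ~r, w0   [[]-rule on 2 via w0Rw0]
5. r, w1   [<>-rule on 3: fresh world w1, w0Rw1]
6. ~r, w1   [[]-rule on 2 via w0Rw1]
Accessibility: w0Rw0, w0Rw1, w1Rw1
Branch closes: r and ~r both at w1.
Every branch of the negation's tableau closes; the branch above is one of them.

Yes, valid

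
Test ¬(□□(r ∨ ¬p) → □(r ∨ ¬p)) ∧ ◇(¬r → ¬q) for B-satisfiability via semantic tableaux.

No, unsatisfiable

1. ¬(□□(r ∨ ¬p) → □(r ∨ ¬p)) ∧ ◇(¬r → ¬q), u
2. ¬(□□(r ∨ ¬p) → □(r ∨ ¬p)), u
3. ◇(¬r → ¬q), u
4. □□(r ∨ ¬p), u
5. ¬□(r ∨ ¬p), u
6. □(r ∨ ¬p), u
7. r ∨ ¬p, u
8. ¬p, u
9. ¬r → ¬q, v
10. □(r ∨ ¬p), v
11. r ∨ ¬p, v
12. ¬q, v
13. ¬p, v
14. ¬(r ∨ ¬p), w
15. ¬r, w
16. p, w
17. □(r ∨ ¬p), w
18. r ∨ ¬p, w
19. ¬p, w
Accessibility: uRu, uRv, uRw, vRu, vRv, wRu, wRw
Branch closes: p and ¬p both at w.
(One branch shown.) All branches close.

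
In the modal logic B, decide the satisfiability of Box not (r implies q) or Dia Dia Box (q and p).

Satisfiable (open branch found)

1. Box not (r implies q) or Dia Dia Box (q and p), u
2. Dia Dia Box (q and p), u
3. Dia Box (q and p), v
4. Box (q and p), w
5. q and p, v
6. q, v
7. p, v
8. q and p, w
9. q, w
10. p, w
Accessibility: uRu, uRv, vRu, vRv, vRw, wRv, wRw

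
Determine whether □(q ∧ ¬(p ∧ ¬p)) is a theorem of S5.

Invalid (countermodel exists)

Tableau for the negation ¬□(q ∧ ¬(p ∧ ¬p)):
1. ¬□(q ∧ ¬(p ∧ ¬p)), u
2. ¬(q ∧ ¬(p ∧ ¬p)), v   [¬□-rule on 1: fresh world v, uRv]
3. ¬q, v   [¬∧-rule on 2 (branches; this branch)]
Accessibility: uRu, uRv, vRu, vRv
The negation has an open branch (countermodel exists).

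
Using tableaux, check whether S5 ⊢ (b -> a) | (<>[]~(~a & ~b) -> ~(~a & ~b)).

Tableau for the negation ~((b -> a) | (<>[]~(~a & ~b) -> ~(~a & ~b))):
1. ~((b -> a) | (<>[]~(~a & ~b) -> ~(~a & ~b))), w0
2. ~(b -> a), w0
3. ~(<>[]~(~a & ~b) -> ~(~a & ~b)), w0
4. b, w0
5. ~a, w0
6. <>[]~(~a & ~b), w0
7. ~a & ~b, w0
8. ~b, w0
Accessibility: w0Rw0
Branch closes: b and ~b both at w0.
Every branch of the negation's tableau closes; the branch above is one of them.

Valid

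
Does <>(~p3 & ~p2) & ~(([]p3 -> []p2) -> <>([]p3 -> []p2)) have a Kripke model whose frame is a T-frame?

1. <>(~p3 & ~p2) & ~(([]p3 -> []p2) -> <>([]p3 -> []p2)), 0
2. <>(~p3 & ~p2), 0   [&-rule on 1]
3. ~(([]p3 -> []p2) -> <>([]p3 -> []p2)), 0   [&-rule on 1]
4. []p3 -> []p2, 0   [~->-rule on 3]
5. ~<>([]p3 -> []p2), 0   [~->-rule on 3]
6. ~([]p3 -> []p2), 0   [~<>-rule on 5 via 0R0]
7. []p3, 0   [~->-rule on 6]
8. ~[]p2, 0   [~->-rule on 6]
9. p3, 0   [[]-rule on 7 via 0R0]
10. []p2, 0   [->-rule on 4 (branches; this branch)]
11. p2, 0   [[]-rule on 10 via 0R0]
12. ~p3 & ~p2, 1   [<>-rule on 2: fresh world 1, 0R1]
13. ~p3, 1   [&-rule on 12]
14. ~p2, 1   [&-rule on 12]
15. ~([]p3 -> []p2), 1   [~<>-rule on 5 via 0R1]
16. []p3, 1   [~->-rule on 15]
17. ~[]p2, 1   [~->-rule on 15]
18. p3, 1   [[]-rule on 7 via 0R1]
Accessibility: 0R0, 0R1, 1R1
Branch closes: p3 and ~p3 both at 1.
Every branch closes; the branch above is one of them.

Unsatisfiable (every branch closes)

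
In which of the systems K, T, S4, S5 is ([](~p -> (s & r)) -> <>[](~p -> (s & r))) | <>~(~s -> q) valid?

T, S4, S5

T-tableau for the negation ~(([](~p -> (s & r)) -> <>[](~p -> (s & r))) | <>~(~s -> q)):
1. ~(([](~p -> (s & r)) -> <>[](~p -> (s & r))) | <>~(~s -> q)), u
2. ~([](~p -> (s & r)) -> <>[](~p -> (s & r))), u   [~|-rule on 1]
3. ~<>~(~s -> q), u   [~|-rule on 1]
4. [](~p -> (s & r)), u   [~->-rule on 2]
5. ~<>[](~p -> (s & r)), u   [~->-rule on 2]
6. ~s -> q, u   [~<>-rule on 3 via uRu]
7. ~p -> (s & r), u   [[]-rule on 4 via uRu]
8. ~[](~p -> (s & r)), u   [~<>-rule on 5 via uRu]
9. q, u   [->-rule on 6 (branches; this branch)]
10. s & r, u   [->-rule on 7 (branches; this branch)]
11. s, u   [&-rule on 10]
12. r, u   [&-rule on 10]
13. ~(~p -> (s & r)), v   [~[]-rule on 8: fresh world v, uRv]
14. ~p, v   [~->-rule on 13]
15. ~(s & r), v   [~->-rule on 13]
16. ~s -> q, v   [~<>-rule on 3 via uRv]
17. ~p -> (s & r), v   [[]-rule on 4 via uRv]
18. ~[](~p -> (s & r)), v   [~<>-rule on 5 via uRv]
19. ~r, v   [~&-rule on 15 (branches; this branch)]
20. q, v   [->-rule on 16 (branches; this branch)]
21. s & r, v   [->-rule on 17 (branches; this branch)]
22. s, v   [&-rule on 21]
23. r, v   [&-rule on 21]
Accessibility: uRu, uRv, vRv
Branch closes: r and ~r both at v.
Every branch closes (one shown): valid in T, hence also in S4, S5 (every theorem of T is a theorem of S4 and S5).
K-tableau for the negation ~(([](~p -> (s & r)) -> <>[](~p -> (s & r))) | <>~(~s -> q)):
1. ~(([](~p -> (s & r)) -> <>[](~p -> (s & r))) | <>~(~s -> q)), u
2. ~([](~p -> (s & r)) -> <>[](~p -> (s & r))), u   [~|-rule on 1]
3. ~<>~(~s -> q), u   [~|-rule on 1]
4. [](~p -> (s & r)), u   [~->-rule on 2]
5. ~<>[](~p -> (s & r)), u   [~->-rule on 2]
Complete open branch: countermodel on a K-frame, so not valid in K.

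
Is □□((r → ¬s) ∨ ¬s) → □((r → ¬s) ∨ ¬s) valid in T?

Tableau for the negation ¬(□□((r → ¬s) ∨ ¬s) → □((r → ¬s) ∨ ¬s)):
1. ¬(□□((r → ¬s) ∨ ¬s) → □((r → ¬s) ∨ ¬s)), u
2. □□((r → ¬s) ∨ ¬s), u
3. ¬□((r → ¬s) ∨ ¬s), u
4. □((r → ¬s) ∨ ¬s), u
5. (r → ¬s) ∨ ¬s, u
6. r → ¬s, u
7. ¬s, u
8. ¬((r → ¬s) ∨ ¬s), v
9. ¬(r → ¬s), v
10. s, v
11. r, v
12. □((r → ¬s) ∨ ¬s), v
13. (r → ¬s) ∨ ¬s, v
14. r → ¬s, v
15. ¬s, v
Accessibility: uRu, uRv, vRv
Branch closes: s and ¬s both at v.
Every branch of the negation's tableau closes; the branch above is one of them.

Valid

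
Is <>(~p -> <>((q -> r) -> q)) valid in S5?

Not valid

Tableau for the negation ~<>(~p -> <>((q -> r) -> q)):
1. ~<>(~p -> <>((q -> r) -> q)), u
2. ~(~p -> <>((q -> r) -> q)), u
3. ~p, u
4. ~<>((q -> r) -> q), u
5. ~((q -> r) -> q), u
6. q -> r, u
7. ~q, u
8. r, u
Accessibility: uRu
The negation has an open branch (countermodel exists).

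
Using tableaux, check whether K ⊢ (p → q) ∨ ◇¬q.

No, not valid

Tableau for the negation ¬((p → q) ∨ ◇¬q):
1. ¬((p → q) ∨ ◇¬q), 0
2. ¬(p → q), 0
3. ¬◇¬q, 0
4. p, 0
5. ¬q, 0
The negation has an open branch (countermodel exists).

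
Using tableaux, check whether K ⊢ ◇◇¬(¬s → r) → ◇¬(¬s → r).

Tableau for the negation ¬(◇◇¬(¬s → r) → ◇¬(¬s → r)):
1. ¬(◇◇¬(¬s → r) → ◇¬(¬s → r)), 0
2. ◇◇¬(¬s → r), 0
3. ¬◇¬(¬s → r), 0
4. ◇¬(¬s → r), 1
5. ¬s → r, 1
6. r, 1
7. ¬(¬s → r), 2
8. ¬s, 2
9. ¬r, 2
Accessibility: 0R1, 1R2
The negation has an open branch (countermodel exists).

Invalid (countermodel exists)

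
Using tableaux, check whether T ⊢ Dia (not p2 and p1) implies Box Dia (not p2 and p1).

No, not valid

Tableau for the negation not (Dia (not p2 and p1) implies Box Dia (not p2 and p1)):
1. not (Dia (not p2 and p1) implies Box Dia (not p2 and p1)), 0
2. Dia (not p2 and p1), 0
3. not Box Dia (not p2 and p1), 0
4. not p2 and p1, 1
5. not p2, 1
6. p1, 1
7. not Dia (not p2 and p1), 2
8. not (not p2 and p1), 2
9. not p1, 2
Accessibility: 0R0, 0R1, 0R2, 1R1, 2R2
The negation has an open branch (countermodel exists).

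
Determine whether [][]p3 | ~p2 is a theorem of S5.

Invalid (countermodel exists)

Tableau for the negation ~([][]p3 | ~p2):
1. ~([][]p3 | ~p2), 0
2. ~[][]p3, 0
3. p2, 0
4. ~[]p3, 1
5. ~p3, 2
Accessibility: 0R0, 0R1, 0R2, 1R0, 1R1, 1R2, 2R0, 2R1, 2R2
The negation has an open branch (countermodel exists).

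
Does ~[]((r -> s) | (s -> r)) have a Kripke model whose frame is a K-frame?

Unsatisfiable (every branch closes)

1. ~[]((r -> s) | (s -> r)), 0
2. ~((r -> s) | (s -> r)), 1
3. ~(r -> s), 1
4. ~(s -> r), 1
5. r, 1
6. ~s, 1
7. s, 1
8. ~r, 1
Accessibility: 0R1
Branch closes: s and ~s both at 1.
(One branch shown.) All branches close.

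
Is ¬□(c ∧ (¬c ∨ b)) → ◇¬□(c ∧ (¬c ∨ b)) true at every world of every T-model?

Valid

Tableau for the negation ¬(¬□(c ∧ (¬c ∨ b)) → ◇¬□(c ∧ (¬c ∨ b))):
1. ¬(¬□(c ∧ (¬c ∨ b)) → ◇¬□(c ∧ (¬c ∨ b))), u
2. ¬□(c ∧ (¬c ∨ b)), u
3. ¬◇¬□(c ∧ (¬c ∨ b)), u
4. □(c ∧ (¬c ∨ b)), u
5. c ∧ (¬c ∨ b), u
6. c, u
7. ¬c ∨ b, u
8. b, u
9. ¬(c ∧ (¬c ∨ b)), v
10. □(c ∧ (¬c ∨ b)), v
11. c ∧ (¬c ∨ b), v
12. c, v
13. ¬c ∨ b, v
14. ¬(¬c ∨ b), v
15. ¬b, v
16. b, v
Accessibility: uRu, uRv, vRv
Branch closes: b and ¬b both at v.
All branches of the negation close; one closing branch shown above.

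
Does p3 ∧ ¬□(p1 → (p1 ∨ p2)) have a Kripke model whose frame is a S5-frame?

No, unsatisfiable

1. p3 ∧ ¬□(p1 → (p1 ∨ p2)), u
2. p3, u
3. ¬□(p1 → (p1 ∨ p2)), u
4. ¬(p1 → (p1 ∨ p2)), v
5. p1, v
6. ¬(p1 ∨ p2), v
7. ¬p1, v
8. ¬p2, v
Accessibility: uRu, uRv, vRu, vRv
Branch closes: p1 and ¬p1 both at v.
Every branch closes; the branch above is one of them.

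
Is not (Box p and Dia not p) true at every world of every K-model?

Valid in K

Tableau for the negation Box p and Dia not p:
1. Box p and Dia not p, w0
2. Box p, w0
3. Dia not p, w0
4. not p, w1
5. p, w1
Accessibility: w0Rw1
Branch closes: p and not p both at w1.
Every branch of the negation's tableau closes; the branch above is one of them.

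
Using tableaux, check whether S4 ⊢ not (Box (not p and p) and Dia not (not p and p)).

Tableau for the negation Box (not p and p) and Dia not (not p and p):
1. Box (not p and p) and Dia not (not p and p), w0
2. Box (not p and p), w0   [and-rule on 1]
3. Dia not (not p and p), w0   [and-rule on 1]
4. not p and p, w0   [Box-rule on 2 via w0Rw0]
5. not p, w0   [and-rule on 4]
6. p, w0   [and-rule on 4]
Accessibility: w0Rw0
Branch closes: p and not p both at w0.
Every branch of the negation's tableau closes; the branch above is one of them.

Yes, valid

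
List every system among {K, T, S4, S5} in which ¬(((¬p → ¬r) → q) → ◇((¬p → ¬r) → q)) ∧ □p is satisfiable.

K

T-tableau for the formula:
1. ¬(((¬p → ¬r) → q) → ◇((¬p → ¬r) → q)) ∧ □p, 0
2. ¬(((¬p → ¬r) → q) → ◇((¬p → ¬r) → q)), 0   [∧-rule on 1]
3. □p, 0   [∧-rule on 1]
4. (¬p → ¬r) → q, 0   [¬→-rule on 2]
5. ¬◇((¬p → ¬r) → q), 0   [¬→-rule on 2]
6. p, 0   [□-rule on 3 via 0R0]
7. ¬((¬p → ¬r) → q), 0   [¬◇-rule on 5 via 0R0]
8. ¬p → ¬r, 0   [¬→-rule on 7]
9. ¬q, 0   [¬→-rule on 7]
10. ¬(¬p → ¬r), 0   [→-rule on 4 (branches; this branch)]
11. ¬p, 0   [¬→-rule on 10]
12. r, 0   [¬→-rule on 10]
Accessibility: 0R0
Branch closes: p and ¬p both at 0.
Every branch closes (one shown): unsatisfiable in T, hence also in S4, S5 (every S4/S5-frame is a T-frame).
K-tableau for the formula:
1. ¬(((¬p → ¬r) → q) → ◇((¬p → ¬r) → q)) ∧ □p, 0
2. ¬(((¬p → ¬r) → q) → ◇((¬p → ¬r) → q)), 0   [∧-rule on 1]
3. □p, 0   [∧-rule on 1]
4. (¬p → ¬r) → q, 0   [¬→-rule on 2]
5. ¬◇((¬p → ¬r) → q), 0   [¬→-rule on 2]
6. q, 0   [→-rule on 4 (branches; this branch)]
Complete open branch: satisfiable in K.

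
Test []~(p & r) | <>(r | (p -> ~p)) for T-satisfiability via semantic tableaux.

1. []~(p & r) | <>(r | (p -> ~p)), u
2. <>(r | (p -> ~p)), u
3. r | (p -> ~p), v
4. p -> ~p, v
5. ~p, v
Accessibility: uRu, uRv, vRv

Satisfiable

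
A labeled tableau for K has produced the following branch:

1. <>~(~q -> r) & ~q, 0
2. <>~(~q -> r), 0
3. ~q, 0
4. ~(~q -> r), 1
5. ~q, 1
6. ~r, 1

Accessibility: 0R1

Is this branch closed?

Open

No world carries both an atom and its negation.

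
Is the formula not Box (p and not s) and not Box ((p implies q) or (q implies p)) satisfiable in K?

1. not Box (p and not s) and not Box ((p implies q) or (q implies p)), 0
2. not Box (p and not s), 0   [and-rule on 1]
3. not Box ((p implies q) or (q implies p)), 0   [and-rule on 1]
4. not (p and not s), 1   [neg-Box-rule on 2: fresh world 1, 0R1]
5. s, 1   [neg-and-rule on 4 (branches; this branch)]
6. not ((p implies q) or (q implies p)), 2   [neg-Box-rule on 3: fresh world 2, 0R2]
7. not (p implies q), 2   [neg-or-rule on 6]
8. not (q implies p), 2   [neg-or-rule on 6]
9. p, 2   [neg-implies-rule on 7]
10. not q, 2   [neg-implies-rule on 7]
11. q, 2   [neg-implies-rule on 8]
12. not p, 2   [neg-implies-rule on 8]
Accessibility: 0R1, 0R2
Branch closes: q and not q both at 2.
All branches of the tableau close; one closing branch shown above.

Unsatisfiable (every branch closes)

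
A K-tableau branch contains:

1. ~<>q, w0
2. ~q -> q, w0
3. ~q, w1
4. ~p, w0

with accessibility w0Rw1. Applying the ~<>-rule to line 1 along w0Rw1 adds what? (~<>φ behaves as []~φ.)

~<>φ behaves as []~φ: propagate the negated body to each accessible world.

~q, w1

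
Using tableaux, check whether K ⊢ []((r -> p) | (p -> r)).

Valid

Tableau for the negation ~[]((r -> p) | (p -> r)):
1. ~[]((r -> p) | (p -> r)), u
2. ~((r -> p) | (p -> r)), v
3. ~(r -> p), v
4. ~(p -> r), v
5. r, v
6. ~p, v
7. p, v
8. ~r, v
Accessibility: uRv
Branch closes: p and ~p both at v.
Every branch of the negation's tableau closes; the branch above is one of them.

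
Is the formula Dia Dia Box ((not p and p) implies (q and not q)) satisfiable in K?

Satisfiable

1. Dia Dia Box ((not p and p) implies (q and not q)), w0
2. Dia Box ((not p and p) implies (q and not q)), w1
3. Box ((not p and p) implies (q and not q)), w2
Accessibility: w0Rw1, w1Rw2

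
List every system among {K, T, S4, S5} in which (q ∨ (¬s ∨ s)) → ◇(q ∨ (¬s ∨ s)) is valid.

T, S4, S5

K-tableau for the negation ¬((q ∨ (¬s ∨ s)) → ◇(q ∨ (¬s ∨ s))):
1. ¬((q ∨ (¬s ∨ s)) → ◇(q ∨ (¬s ∨ s))), 0
2. q ∨ (¬s ∨ s), 0
3. ¬◇(q ∨ (¬s ∨ s)), 0
4. ¬s ∨ s, 0
5. s, 0
Complete open branch: countermodel on a K-frame, so not valid in K.
T-tableau for the negation ¬((q ∨ (¬s ∨ s)) → ◇(q ∨ (¬s ∨ s))):
1. ¬((q ∨ (¬s ∨ s)) → ◇(q ∨ (¬s ∨ s))), 0
2. q ∨ (¬s ∨ s), 0
3. ¬◇(q ∨ (¬s ∨ s)), 0
4. ¬(q ∨ (¬s ∨ s)), 0
5. ¬q, 0
6. ¬(¬s ∨ s), 0
7. s, 0
8. ¬s, 0
Accessibility: 0R0
Branch closes: s and ¬s both at 0.
Every branch closes (one shown): valid in T, hence also in S4, S5 (every theorem of T is a theorem of S4 and S5).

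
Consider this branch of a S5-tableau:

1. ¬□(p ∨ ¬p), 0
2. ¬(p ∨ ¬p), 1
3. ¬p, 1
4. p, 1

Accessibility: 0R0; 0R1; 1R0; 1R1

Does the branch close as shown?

Both p and ¬p appear at 1.

Closed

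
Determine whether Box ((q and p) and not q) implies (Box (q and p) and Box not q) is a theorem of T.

Valid in T

Tableau for the negation not (Box ((q and p) and not q) implies (Box (q and p) and Box not q)):
1. not (Box ((q and p) and not q) implies (Box (q and p) and Box not q)), u
2. Box ((q and p) and not q), u
3. not (Box (q and p) and Box not q), u
4. (q and p) and not q, u
5. q and p, u
6. not q, u
7. q, u
8. p, u
Accessibility: uRu
Branch closes: q and not q both at u.
All branches of the negation close; one closing branch shown above.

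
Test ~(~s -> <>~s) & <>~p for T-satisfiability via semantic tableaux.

Unsatisfiable (every branch closes)

1. ~(~s -> <>~s) & <>~p, w0
2. ~(~s -> <>~s), w0
3. <>~p, w0
4. ~s, w0
5. ~<>~s, w0
6. s, w0
Accessibility: w0Rw0
Branch closes: s and ~s both at w0.
(One branch shown.) All branches close.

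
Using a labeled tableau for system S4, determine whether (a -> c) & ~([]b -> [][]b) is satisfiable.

Unsatisfiable (every branch closes)

1. (a -> c) & ~([]b -> [][]b), 0
2. a -> c, 0
3. ~([]b -> [][]b), 0
4. []b, 0
5. ~[][]b, 0
6. b, 0
7. c, 0
8. ~[]b, 1
9. b, 1
10. ~b, 2
11. b, 2
Accessibility: 0R0, 0R1, 0R2, 1R1, 1R2, 2R2
Branch closes: b and ~b both at 2.
Every branch closes; the branch above is one of them.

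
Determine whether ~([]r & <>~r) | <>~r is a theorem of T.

Tableau for the negation ~(~([]r & <>~r) | <>~r):
1. ~(~([]r & <>~r) | <>~r), u
2. []r & <>~r, u   [~|-rule on 1]
3. ~<>~r, u   [~|-rule on 1]
4. []r, u   [&-rule on 2]
5. <>~r, u   [&-rule on 2]
6. r, u   [~<>-rule on 3 via uRu]
7. ~r, v   [<>-rule on 5: fresh world v, uRv]
8. r, v   [~<>-rule on 3 via uRv]
Accessibility: uRu, uRv, vRv
Branch closes: r and ~r both at v.
Every branch of the negation's tableau closes; the branch above is one of them.

Valid in T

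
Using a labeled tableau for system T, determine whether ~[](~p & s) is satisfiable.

1. ~[](~p & s), 0
2. ~(~p & s), 1   [~[]-rule on 1: fresh world 1, 0R1]
3. ~s, 1   [~&-rule on 2 (branches; this branch)]
Accessibility: 0R0, 0R1, 1R1

Yes, satisfiable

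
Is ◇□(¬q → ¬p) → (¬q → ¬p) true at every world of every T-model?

No, not valid

Tableau for the negation ¬(◇□(¬q → ¬p) → (¬q → ¬p)):
1. ¬(◇□(¬q → ¬p) → (¬q → ¬p)), 0
2. ◇□(¬q → ¬p), 0
3. ¬(¬q → ¬p), 0
4. ¬q, 0
5. p, 0
6. □(¬q → ¬p), 1
7. ¬q → ¬p, 1
8. ¬p, 1
Accessibility: 0R0, 0R1, 1R1
The negation has an open branch (countermodel exists).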